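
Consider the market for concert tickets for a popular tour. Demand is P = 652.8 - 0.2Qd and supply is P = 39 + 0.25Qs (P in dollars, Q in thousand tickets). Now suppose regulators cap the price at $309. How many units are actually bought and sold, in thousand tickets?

Rearranging demand gives Qd = 3264 - 5P; rearranging supply gives Qs = 4P - 156. Setting quantity demanded equal to quantity supplied, 3264 - 5P = 4P - 156, gives P* = 380 and Q* = 1364.
Because the ceiling (309) lies below the market-clearing price, it is binding.
At P = 309: Qd = 3264 - 5·309 = 1719 and Qs = 4·309 - 156 = 1080.
The quantity actually transacted is the short side, supply: 1080.

1080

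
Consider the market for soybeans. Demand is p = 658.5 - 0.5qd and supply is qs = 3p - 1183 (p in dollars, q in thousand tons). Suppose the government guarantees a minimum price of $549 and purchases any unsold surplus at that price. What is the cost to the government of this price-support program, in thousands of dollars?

Rearranging demand gives qd = 1317 - 2p. Setting quantity demanded equal to quantity supplied, 1317 - 2p = 3p - 1183, gives p* = 500 and q* = 317.
Since 549 > 500, the floor is binding.
At p = 549: qd = 1317 - 2·549 = 219 and qs = 3·549 - 1183 = 464.
Surplus = qs - qd = 245.
Government expenditure = surplus × support price = 245 × 549 = 134505.

134505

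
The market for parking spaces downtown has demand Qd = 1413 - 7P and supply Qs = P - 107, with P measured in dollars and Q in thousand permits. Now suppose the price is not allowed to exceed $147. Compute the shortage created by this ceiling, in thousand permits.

Setting quantity demanded equal to quantity supplied, 1413 - 7P = P - 107, gives P* = 190 and Q* = 83.
Since 147 < 190, the ceiling is binding.
At P = 147: Qd = 1413 - 7·147 = 384 and Qs = 147 - 107 = 40.
Shortage = Qd - Qs = 384 - 40 = 344.

344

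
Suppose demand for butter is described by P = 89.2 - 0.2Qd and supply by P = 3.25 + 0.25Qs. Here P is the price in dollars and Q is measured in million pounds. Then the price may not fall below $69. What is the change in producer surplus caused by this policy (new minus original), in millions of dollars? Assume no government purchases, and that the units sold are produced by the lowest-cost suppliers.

Rearranging demand gives Qd = 446 - 5P; rearranging supply gives Qs = 4P - 13. Equilibrium: 446 - 5P = 4P - 13, so 459 = 9P and P* = 51, Q* = 191.
Because the floor (69) lies above the market-clearing price, it is binding.
At P = 69: Qd = 446 - 5·69 = 101 and Qs = 4·69 - 13 = 263.
Producer surplus without the control is ½ · (51 - 3.25) · 191 = 4560.125.
With the floor, 101 units are sold at 69. The supply price at Q = 101 is 28.5, so PS = ½ · [(69 - 3.25) + (69 - 28.5)] · 101 = 5365.625.
Change in producer surplus = 5365.625 - 4560.125 = 805.5.

805.5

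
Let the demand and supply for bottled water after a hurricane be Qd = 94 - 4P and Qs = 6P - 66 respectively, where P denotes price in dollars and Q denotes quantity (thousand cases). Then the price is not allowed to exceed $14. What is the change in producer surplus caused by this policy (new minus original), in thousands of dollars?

-48

In a free market, 94 - 4P = 6P - 66 gives the equilibrium P* = 16, Q* = 30.
Since 14 < 16, the ceiling is binding.
At P = 14: Qd = 94 - 4·14 = 38 and Qs = 6·14 - 66 = 18.
Producer surplus without the control is ½ · (16 - 11) · 30 = 75.
With the ceiling, producers sell 18 units at 14, so PS = ½ · (14 - 11) · 18 = 27.
Change in producer surplus = 27 - 75 = -48.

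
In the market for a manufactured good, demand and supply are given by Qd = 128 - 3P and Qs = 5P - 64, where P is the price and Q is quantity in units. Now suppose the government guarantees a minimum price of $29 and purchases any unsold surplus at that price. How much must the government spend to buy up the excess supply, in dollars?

Equilibrium: 128 - 3P = 5P - 64, so 192 = 8P and P* = 24, Q* = 56.
Since 29 > 24, the floor is binding.
At P = 29: Qd = 128 - 3·29 = 41 and Qs = 5·29 - 64 = 81.
Surplus = Qs - Qd = 40.
Government expenditure = surplus × support price = 40 × 29 = 1160.

1160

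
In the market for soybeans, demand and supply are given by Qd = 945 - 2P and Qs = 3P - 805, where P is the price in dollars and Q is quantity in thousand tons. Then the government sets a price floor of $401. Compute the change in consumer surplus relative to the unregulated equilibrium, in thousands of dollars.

-9894

Without the control the market clears where 945 - 2P = 3P - 805, i.e. P* = 350 and Q* = 245.
Since 401 > 350, the floor is binding.
At P = 401: Qd = 945 - 2·401 = 143 and Qs = 3·401 - 805 = 398.
Consumer surplus without the control is ½ · (472.5 - 350) · 245 = 15006.25.
With the floor, consumers buy 143 units at 401, so CS = ½ · (472.5 - 401) · 143 = 5112.25.
Change in consumer surplus = 5112.25 - 15006.25 = -9894.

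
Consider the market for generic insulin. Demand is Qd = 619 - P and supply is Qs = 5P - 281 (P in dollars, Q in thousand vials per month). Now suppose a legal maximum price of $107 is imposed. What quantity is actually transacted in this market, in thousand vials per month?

254

Without the control the market clears where 619 - P = 5P - 281, i.e. P* = 150 and Q* = 469.
Since 107 < 150, the ceiling is binding.
At P = 107: Qd = 619 - 107 = 512 and Qs = 5·107 - 281 = 254.
The quantity actually transacted is the short side, supply: 254.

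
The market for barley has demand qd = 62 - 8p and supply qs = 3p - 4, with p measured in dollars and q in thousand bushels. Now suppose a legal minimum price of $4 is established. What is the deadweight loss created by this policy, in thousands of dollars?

0

Equilibrium: 62 - 8p = 3p - 4, so 66 = 11p and p* = 6, q* = 14.
Since 4 is below p* = 6, the floor does not bind and the free-market outcome prevails.
Since the control does not bind, no trades are prevented and deadweight loss is zero.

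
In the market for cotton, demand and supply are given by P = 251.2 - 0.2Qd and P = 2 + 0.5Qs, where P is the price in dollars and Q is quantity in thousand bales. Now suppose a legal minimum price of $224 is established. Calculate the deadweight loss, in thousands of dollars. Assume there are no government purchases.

16940

Rearranging demand gives Qd = 1256 - 5P; rearranging supply gives Qs = 2P - 4. In a free market, 1256 - 5P = 2P - 4 gives the equilibrium P* = 180, Q* = 356.
The floor of 224 is above the equilibrium price 180, so it binds.
At P = 224: Qd = 1256 - 5·224 = 136 and Qs = 2·224 - 4 = 444.
Quantity traded falls to 136. At Q = 136 the demand price is (1256 - 136)/5 = 224 and the supply price is (4 + 136)/2 = 70.
Deadweight loss = ½ · (224 - 70) · (356 - 136) = ½ · 154 · 220 = 16940.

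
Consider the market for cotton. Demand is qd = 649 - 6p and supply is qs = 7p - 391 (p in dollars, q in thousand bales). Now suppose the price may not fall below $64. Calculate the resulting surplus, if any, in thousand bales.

0

In a free market, 649 - 6p = 7p - 391 gives the equilibrium p* = 80, q* = 169.
Since 64 is below p* = 80, the floor does not bind and the free-market outcome prevails.
Since the control does not bind, there is no surplus.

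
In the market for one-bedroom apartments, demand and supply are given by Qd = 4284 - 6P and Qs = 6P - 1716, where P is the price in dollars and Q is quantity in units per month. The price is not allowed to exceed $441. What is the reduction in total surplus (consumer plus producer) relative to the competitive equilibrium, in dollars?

20886

Equilibrium: 4284 - 6P = 6P - 1716, so 6000 = 12P and P* = 500, Q* = 1284.
Since 441 < 500, the ceiling is binding.
At P = 441: Qd = 4284 - 6·441 = 1638 and Qs = 6·441 - 1716 = 930.
Quantity traded falls to 930. At Q = 930 the demand price is (4284 - 930)/6 = 559 and the supply price is (1716 + 930)/6 = 441.
Deadweight loss = ½ · (559 - 441) · (1284 - 930) = ½ · 118 · 354 = 20886.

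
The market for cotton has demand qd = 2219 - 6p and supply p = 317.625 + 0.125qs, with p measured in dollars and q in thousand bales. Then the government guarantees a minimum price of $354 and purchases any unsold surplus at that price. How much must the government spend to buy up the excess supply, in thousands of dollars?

69384

Rearranging supply gives qs = 8p - 2541. Setting quantity demanded equal to quantity supplied, 2219 - 6p = 8p - 2541, gives p* = 340 and q* = 179.
Because the floor (354) lies above the market-clearing price, it is binding.
At p = 354: qd = 2219 - 6·354 = 95 and qs = 8·354 - 2541 = 291.
Surplus = qs - qd = 196.
Government expenditure = surplus × support price = 196 × 354 = 69384.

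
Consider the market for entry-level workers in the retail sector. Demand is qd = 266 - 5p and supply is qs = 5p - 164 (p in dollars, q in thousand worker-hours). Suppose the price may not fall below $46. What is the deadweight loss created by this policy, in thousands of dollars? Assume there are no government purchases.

45

Without the control the market clears where 266 - 5p = 5p - 164, i.e. p* = 43 and q* = 51.
Since 46 > 43, the floor is binding.
At p = 46: qd = 266 - 5·46 = 36 and qs = 5·46 - 164 = 66.
Quantity traded falls to 36. At q = 36 the demand price is (266 - 36)/5 = 46 and the supply price is (164 + 36)/5 = 40.
Deadweight loss = ½ · (46 - 40) · (51 - 36) = ½ · 6 · 15 = 45.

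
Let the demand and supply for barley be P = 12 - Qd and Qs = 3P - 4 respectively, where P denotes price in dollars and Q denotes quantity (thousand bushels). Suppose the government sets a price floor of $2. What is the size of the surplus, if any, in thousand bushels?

Rearranging demand gives Qd = 12 - P. Without the control the market clears where 12 - P = 3P - 4, i.e. P* = 4 and Q* = 8.
The floor of 2 is below the equilibrium price 4, so it is not binding; the market clears at P* = 4, Q* = 8.
Since the control does not bind, there is no surplus.

0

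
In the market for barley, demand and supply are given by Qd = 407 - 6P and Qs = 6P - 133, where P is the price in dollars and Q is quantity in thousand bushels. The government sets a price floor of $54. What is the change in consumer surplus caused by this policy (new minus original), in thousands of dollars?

-990

In a free market, 407 - 6P = 6P - 133 gives the equilibrium P* = 45, Q* = 137.
Since 54 > 45, the floor is binding.
At P = 54: Qd = 407 - 6·54 = 83 and Qs = 6·54 - 133 = 191.
Consumer surplus without the control is ½ · (407/6 - 45) · 137 = 18769/12.
With the floor, consumers buy 83 units at 54, so CS = ½ · (407/6 - 54) · 83 = 6889/12.
Change in consumer surplus = 6889/12 - 18769/12 = -990.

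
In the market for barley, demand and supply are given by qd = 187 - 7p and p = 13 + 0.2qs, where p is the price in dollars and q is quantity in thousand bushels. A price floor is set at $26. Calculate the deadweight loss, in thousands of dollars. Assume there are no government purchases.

210

Rearranging supply gives qs = 5p - 65. Without the control the market clears where 187 - 7p = 5p - 65, i.e. p* = 21 and q* = 40.
Since 26 > 21, the floor is binding.
At p = 26: qd = 187 - 7·26 = 5 and qs = 5·26 - 65 = 65.
Quantity traded falls to 5. At q = 5 the demand price is (187 - 5)/7 = 26 and the supply price is (65 + 5)/5 = 14.
Deadweight loss = ½ · (26 - 14) · (40 - 5) = ½ · 12 · 35 = 210.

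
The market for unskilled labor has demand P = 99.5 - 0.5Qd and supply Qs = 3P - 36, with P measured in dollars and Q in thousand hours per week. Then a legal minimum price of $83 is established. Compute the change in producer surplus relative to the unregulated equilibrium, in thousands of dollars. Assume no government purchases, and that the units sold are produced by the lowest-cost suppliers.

324

Rearranging demand gives Qd = 199 - 2P. Setting quantity demanded equal to quantity supplied, 199 - 2P = 3P - 36, gives P* = 47 and Q* = 105.
Since 83 > 47, the floor is binding.
At P = 83: Qd = 199 - 2·83 = 33 and Qs = 3·83 - 36 = 213.
Producer surplus without the control is ½ · (47 - 12) · 105 = 1837.5.
With the floor, 33 units are sold at 83. The supply price at Q = 33 is 23, so PS = ½ · [(83 - 12) + (83 - 23)] · 33 = 2161.5.
Change in producer surplus = 2161.5 - 1837.5 = 324.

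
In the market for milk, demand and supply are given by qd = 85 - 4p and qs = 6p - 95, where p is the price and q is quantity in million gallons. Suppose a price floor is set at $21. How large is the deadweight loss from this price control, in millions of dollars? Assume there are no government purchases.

In a free market, 85 - 4p = 6p - 95 gives the equilibrium p* = 18, q* = 13.
The floor of 21 is above the equilibrium price 18, so it binds.
At p = 21: qd = 85 - 4·21 = 1 and qs = 6·21 - 95 = 31.
Quantity traded falls to 1. At q = 1 the demand price is (85 - 1)/4 = 21 and the supply price is (95 + 1)/6 = 16.
Deadweight loss = ½ · (21 - 16) · (13 - 1) = ½ · 5 · 12 = 30.

30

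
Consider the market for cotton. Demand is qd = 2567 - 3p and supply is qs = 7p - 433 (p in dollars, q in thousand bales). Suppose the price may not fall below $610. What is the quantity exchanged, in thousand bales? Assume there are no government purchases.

Setting quantity demanded equal to quantity supplied, 2567 - 3p = 7p - 433, gives p* = 300 and q* = 1667.
The floor of 610 is above the equilibrium price 300, so it binds.
At p = 610: qd = 2567 - 3·610 = 737 and qs = 7·610 - 433 = 3837.
The quantity actually transacted is the short side, demand: 737.

737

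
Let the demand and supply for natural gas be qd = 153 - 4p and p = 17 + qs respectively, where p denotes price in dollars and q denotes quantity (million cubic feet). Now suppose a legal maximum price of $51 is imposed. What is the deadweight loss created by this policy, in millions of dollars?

0

Rearranging supply gives qs = p - 17. Equilibrium: 153 - 4p = p - 17, so 170 = 5p and p* = 34, q* = 17.
The ceiling of 51 is above the equilibrium price 34, so it is not binding; the market clears at p* = 34, q* = 17.
Since the control does not bind, no trades are prevented and deadweight loss is zero.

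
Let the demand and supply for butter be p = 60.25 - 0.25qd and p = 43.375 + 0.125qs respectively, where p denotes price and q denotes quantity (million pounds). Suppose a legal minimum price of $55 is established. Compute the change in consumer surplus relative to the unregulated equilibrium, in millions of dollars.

Rearranging demand gives qd = 241 - 4p; rearranging supply gives qs = 8p - 347. Setting quantity demanded equal to quantity supplied, 241 - 4p = 8p - 347, gives p* = 49 and q* = 45.
Because the floor (55) lies above the market-clearing price, it is binding.
At p = 55: qd = 241 - 4·55 = 21 and qs = 8·55 - 347 = 93.
Consumer surplus without the control is ½ · (60.25 - 49) · 45 = 253.125.
With the floor, consumers buy 21 units at 55, so CS = ½ · (60.25 - 55) · 21 = 55.125.
Change in consumer surplus = 55.125 - 253.125 = -198.

-198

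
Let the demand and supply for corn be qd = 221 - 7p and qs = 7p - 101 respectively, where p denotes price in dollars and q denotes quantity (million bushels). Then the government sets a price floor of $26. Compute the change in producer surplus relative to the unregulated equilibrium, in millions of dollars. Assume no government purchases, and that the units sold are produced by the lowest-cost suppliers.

85.5

Equilibrium: 221 - 7p = 7p - 101, so 322 = 14p and p* = 23, q* = 60.
Since 26 > 23, the floor is binding.
At p = 26: qd = 221 - 7·26 = 39 and qs = 7·26 - 101 = 81.
Producer surplus without the control is ½ · (23 - 101/7) · 60 = 1800/7.
With the floor, 39 units are sold at 26. The supply price at q = 39 is 20, so PS = ½ · [(26 - 101/7) + (26 - 20)] · 39 = 4797/14.
Change in producer surplus = 4797/14 - 1800/7 = 85.5.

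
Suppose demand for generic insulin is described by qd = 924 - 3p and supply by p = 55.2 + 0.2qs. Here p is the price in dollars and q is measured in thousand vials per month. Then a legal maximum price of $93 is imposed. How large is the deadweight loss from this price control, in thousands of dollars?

21660

Rearranging supply gives qs = 5p - 276. In a free market, 924 - 3p = 5p - 276 gives the equilibrium p* = 150, q* = 474.
Because the ceiling (93) lies below the market-clearing price, it is binding.
At p = 93: qd = 924 - 3·93 = 645 and qs = 5·93 - 276 = 189.
Quantity traded falls to 189. At q = 189 the demand price is (924 - 189)/3 = 245 and the supply price is (276 + 189)/5 = 93.
Deadweight loss = ½ · (245 - 93) · (474 - 189) = ½ · 152 · 285 = 21660.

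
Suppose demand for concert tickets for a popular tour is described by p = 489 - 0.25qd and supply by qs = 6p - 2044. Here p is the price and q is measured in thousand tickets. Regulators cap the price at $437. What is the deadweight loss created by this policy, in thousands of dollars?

0

Rearranging demand gives qd = 1956 - 4p. Equilibrium: 1956 - 4p = 6p - 2044, so 4000 = 10p and p* = 400, q* = 356.
The ceiling of 437 is above the equilibrium price 400, so it is not binding; the market clears at p* = 400, q* = 356.
Since the control does not bind, no trades are prevented and deadweight loss is zero.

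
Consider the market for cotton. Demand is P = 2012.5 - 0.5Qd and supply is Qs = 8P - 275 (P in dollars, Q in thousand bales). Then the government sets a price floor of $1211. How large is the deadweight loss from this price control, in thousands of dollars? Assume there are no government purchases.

762451.25

Rearranging demand gives Qd = 4025 - 2P. Without the control the market clears where 4025 - 2P = 8P - 275, i.e. P* = 430 and Q* = 3165.
Since 1211 > 430, the floor is binding.
At P = 1211: Qd = 4025 - 2·1211 = 1603 and Qs = 8·1211 - 275 = 9413.
Quantity traded falls to 1603. At Q = 1603 the demand price is (4025 - 1603)/2 = 1211 and the supply price is (275 + 1603)/8 = 234.75.
Deadweight loss = ½ · (1211 - 234.75) · (3165 - 1603) = ½ · 976.25 · 1562 = 762451.25.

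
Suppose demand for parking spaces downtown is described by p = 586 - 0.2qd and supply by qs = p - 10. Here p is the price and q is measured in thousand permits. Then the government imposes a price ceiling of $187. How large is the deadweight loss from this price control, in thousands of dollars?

55085.4

Rearranging demand gives qd = 2930 - 5p. In a free market, 2930 - 5p = p - 10 gives the equilibrium p* = 490, q* = 480.
The ceiling of 187 is below the equilibrium price 490, so it binds.
At p = 187: qd = 2930 - 5·187 = 1995 and qs = 187 - 10 = 177.
Quantity traded falls to 177. At q = 177 the demand price is (2930 - 177)/5 = 550.6 and the supply price is 10 + 177 = 187.
Deadweight loss = ½ · (550.6 - 187) · (480 - 177) = ½ · 363.6 · 303 = 55085.4.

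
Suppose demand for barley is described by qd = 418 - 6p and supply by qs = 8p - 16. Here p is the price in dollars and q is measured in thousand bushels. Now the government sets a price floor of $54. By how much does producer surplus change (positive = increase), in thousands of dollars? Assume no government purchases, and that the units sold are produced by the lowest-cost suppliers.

971.75

Equilibrium: 418 - 6p = 8p - 16, so 434 = 14p and p* = 31, q* = 232.
Since 54 > 31, the floor is binding.
At p = 54: qd = 418 - 6·54 = 94 and qs = 8·54 - 16 = 416.
Producer surplus without the control is ½ · (31 - 2) · 232 = 3364.
With the floor, 94 units are sold at 54. The supply price at q = 94 is 13.75, so PS = ½ · [(54 - 2) + (54 - 13.75)] · 94 = 4335.75.
Change in producer surplus = 4335.75 - 3364 = 971.75.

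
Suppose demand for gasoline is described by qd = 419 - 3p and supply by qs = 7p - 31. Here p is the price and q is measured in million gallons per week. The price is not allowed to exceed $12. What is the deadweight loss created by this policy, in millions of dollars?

In a free market, 419 - 3p = 7p - 31 gives the equilibrium p* = 45, q* = 284.
Since 12 < 45, the ceiling is binding.
At p = 12: qd = 419 - 3·12 = 383 and qs = 7·12 - 31 = 53.
Quantity traded falls to 53. At q = 53 the demand price is (419 - 53)/3 = 122 and the supply price is (31 + 53)/7 = 12.
Deadweight loss = ½ · (122 - 12) · (284 - 53) = ½ · 110 · 231 = 12705.

12705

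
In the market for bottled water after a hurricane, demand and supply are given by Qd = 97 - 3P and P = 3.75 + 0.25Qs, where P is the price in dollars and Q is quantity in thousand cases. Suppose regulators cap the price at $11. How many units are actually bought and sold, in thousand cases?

29

Rearranging supply gives Qs = 4P - 15. Setting quantity demanded equal to quantity supplied, 97 - 3P = 4P - 15, gives P* = 16 and Q* = 49.
Since 11 < 16, the ceiling is binding.
At P = 11: Qd = 97 - 3·11 = 64 and Qs = 4·11 - 15 = 29.
The quantity actually transacted is the short side, supply: 29.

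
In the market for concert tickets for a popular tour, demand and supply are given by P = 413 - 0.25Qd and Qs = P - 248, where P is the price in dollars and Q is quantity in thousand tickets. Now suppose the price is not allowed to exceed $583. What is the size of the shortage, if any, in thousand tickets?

Rearranging demand gives Qd = 1652 - 4P. In a free market, 1652 - 4P = P - 248 gives the equilibrium P* = 380, Q* = 132.
Since 583 is above P* = 380, the ceiling does not bind and the free-market outcome prevails.
Since the control does not bind, there is no shortage.

0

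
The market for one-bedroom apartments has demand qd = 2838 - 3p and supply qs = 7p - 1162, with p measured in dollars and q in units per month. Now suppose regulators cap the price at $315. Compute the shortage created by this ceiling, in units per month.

850

Setting quantity demanded equal to quantity supplied, 2838 - 3p = 7p - 1162, gives p* = 400 and q* = 1638.
Since 315 < 400, the ceiling is binding.
At p = 315: qd = 2838 - 3·315 = 1893 and qs = 7·315 - 1162 = 1043.
Shortage = qd - qs = 1893 - 1043 = 850.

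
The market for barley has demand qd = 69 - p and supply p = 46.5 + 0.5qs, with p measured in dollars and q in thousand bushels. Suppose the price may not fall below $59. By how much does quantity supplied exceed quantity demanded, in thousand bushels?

15

Rearranging supply gives qs = 2p - 93. Without the control the market clears where 69 - p = 2p - 93, i.e. p* = 54 and q* = 15.
Since 59 > 54, the floor is binding.
At p = 59: qd = 69 - 59 = 10 and qs = 2·59 - 93 = 25.
Surplus = qs - qd = 25 - 10 = 15.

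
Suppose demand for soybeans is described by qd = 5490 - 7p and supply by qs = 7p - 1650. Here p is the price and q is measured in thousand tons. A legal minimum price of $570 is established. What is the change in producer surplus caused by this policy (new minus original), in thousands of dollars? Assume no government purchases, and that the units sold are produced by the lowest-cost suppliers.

In a free market, 5490 - 7p = 7p - 1650 gives the equilibrium p* = 510, q* = 1920.
Since 570 > 510, the floor is binding.
At p = 570: qd = 5490 - 7·570 = 1500 and qs = 7·570 - 1650 = 2340.
Producer surplus without the control is ½ · (510 - 1650/7) · 1920 = 1843200/7.
With the floor, 1500 units are sold at 570. The supply price at q = 1500 is 450, so PS = ½ · [(570 - 1650/7) + (570 - 450)] · 1500 = 2385000/7.
Change in producer surplus = 2385000/7 - 1843200/7 = 77400.

77400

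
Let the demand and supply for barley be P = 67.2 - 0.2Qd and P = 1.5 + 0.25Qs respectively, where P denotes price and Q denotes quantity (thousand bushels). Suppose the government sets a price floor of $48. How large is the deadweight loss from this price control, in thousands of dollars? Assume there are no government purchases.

562.5

Rearranging demand gives Qd = 336 - 5P; rearranging supply gives Qs = 4P - 6. Setting quantity demanded equal to quantity supplied, 336 - 5P = 4P - 6, gives P* = 38 and Q* = 146.
Since 48 > 38, the floor is binding.
At P = 48: Qd = 336 - 5·48 = 96 and Qs = 4·48 - 6 = 186.
Quantity traded falls to 96. At Q = 96 the demand price is (336 - 96)/5 = 48 and the supply price is (6 + 96)/4 = 25.5.
Deadweight loss = ½ · (48 - 25.5) · (146 - 96) = ½ · 22.5 · 50 = 562.5.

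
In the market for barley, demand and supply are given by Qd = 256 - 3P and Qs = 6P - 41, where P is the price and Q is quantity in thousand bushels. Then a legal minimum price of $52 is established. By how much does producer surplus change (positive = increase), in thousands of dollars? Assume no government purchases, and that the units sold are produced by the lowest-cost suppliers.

Without the control the market clears where 256 - 3P = 6P - 41, i.e. P* = 33 and Q* = 157.
Because the floor (52) lies above the market-clearing price, it is binding.
At P = 52: Qd = 256 - 3·52 = 100 and Qs = 6·52 - 41 = 271.
Producer surplus without the control is ½ · (33 - 41/6) · 157 = 24649/12.
With the floor, 100 units are sold at 52. The supply price at Q = 100 is 23.5, so PS = ½ · [(52 - 41/6) + (52 - 23.5)] · 100 = 11050/3.
Change in producer surplus = 11050/3 - 24649/12 = 1629.25.

1629.25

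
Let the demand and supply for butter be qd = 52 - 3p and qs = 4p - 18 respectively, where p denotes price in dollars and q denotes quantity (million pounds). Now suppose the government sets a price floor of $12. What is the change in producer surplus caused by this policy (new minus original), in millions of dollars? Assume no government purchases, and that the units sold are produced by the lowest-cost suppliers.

Without the control the market clears where 52 - 3p = 4p - 18, i.e. p* = 10 and q* = 22.
Since 12 > 10, the floor is binding.
At p = 12: qd = 52 - 3·12 = 16 and qs = 4·12 - 18 = 30.
Producer surplus without the control is ½ · (10 - 4.5) · 22 = 60.5.
With the floor, 16 units are sold at 12. The supply price at q = 16 is 8.5, so PS = ½ · [(12 - 4.5) + (12 - 8.5)] · 16 = 88.
Change in producer surplus = 88 - 60.5 = 27.5.

27.5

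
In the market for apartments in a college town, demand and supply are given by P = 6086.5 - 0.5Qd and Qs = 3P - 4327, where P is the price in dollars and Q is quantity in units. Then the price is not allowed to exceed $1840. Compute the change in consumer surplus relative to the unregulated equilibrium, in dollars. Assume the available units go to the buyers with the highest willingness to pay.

-3054320

Rearranging demand gives Qd = 12173 - 2P. Equilibrium: 12173 - 2P = 3P - 4327, so 16500 = 5P and P* = 3300, Q* = 5573.
Since 1840 < 3300, the ceiling is binding.
At P = 1840: Qd = 12173 - 2·1840 = 8493 and Qs = 3·1840 - 4327 = 1193.
Consumer surplus without the control is ½ · (6086.5 - 3300) · 5573 = 7764582.25.
With the ceiling, 1193 units are sold at 1840 (assume they go to the highest-value buyers). The demand price at Q = 1193 is 5490, so CS = ½ · [(6086.5 - 1840) + (5490 - 1840)] · 1193 = 4710262.25.
Change in consumer surplus = 4710262.25 - 7764582.25 = -3054320.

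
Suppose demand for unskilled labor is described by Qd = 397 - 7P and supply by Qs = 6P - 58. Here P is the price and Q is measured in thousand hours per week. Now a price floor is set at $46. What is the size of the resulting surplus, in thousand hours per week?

143

In a free market, 397 - 7P = 6P - 58 gives the equilibrium P* = 35, Q* = 152.
The floor of 46 is above the equilibrium price 35, so it binds.
At P = 46: Qd = 397 - 7·46 = 75 and Qs = 6·46 - 58 = 218.
Surplus = Qs - Qd = 218 - 75 = 143.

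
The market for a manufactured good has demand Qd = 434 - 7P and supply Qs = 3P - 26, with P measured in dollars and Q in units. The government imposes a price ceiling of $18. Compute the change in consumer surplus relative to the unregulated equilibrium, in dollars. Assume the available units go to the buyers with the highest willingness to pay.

280

Without the control the market clears where 434 - 7P = 3P - 26, i.e. P* = 46 and Q* = 112.
The ceiling of 18 is below the equilibrium price 46, so it binds.
At P = 18: Qd = 434 - 7·18 = 308 and Qs = 3·18 - 26 = 28.
Consumer surplus without the control is ½ · (62 - 46) · 112 = 896.
With the ceiling, 28 units are sold at 18 (assume they go to the highest-value buyers). The demand price at Q = 28 is 58, so CS = ½ · [(62 - 18) + (58 - 18)] · 28 = 1176.
Change in consumer surplus = 1176 - 896 = 280.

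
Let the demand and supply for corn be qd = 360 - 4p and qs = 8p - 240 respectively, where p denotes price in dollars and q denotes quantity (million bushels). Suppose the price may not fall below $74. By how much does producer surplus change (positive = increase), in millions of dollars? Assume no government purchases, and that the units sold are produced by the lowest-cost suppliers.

Equilibrium: 360 - 4p = 8p - 240, so 600 = 12p and p* = 50, q* = 160.
Because the floor (74) lies above the market-clearing price, it is binding.
At p = 74: qd = 360 - 4·74 = 64 and qs = 8·74 - 240 = 352.
Producer surplus without the control is ½ · (50 - 30) · 160 = 1600.
With the floor, 64 units are sold at 74. The supply price at q = 64 is 38, so PS = ½ · [(74 - 30) + (74 - 38)] · 64 = 2560.
Change in producer surplus = 2560 - 1600 = 960.

960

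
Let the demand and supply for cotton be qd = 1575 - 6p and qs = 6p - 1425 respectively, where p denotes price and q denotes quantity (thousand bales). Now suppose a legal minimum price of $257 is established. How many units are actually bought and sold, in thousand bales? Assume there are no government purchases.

33

In a free market, 1575 - 6p = 6p - 1425 gives the equilibrium p* = 250, q* = 75.
Since 257 > 250, the floor is binding.
At p = 257: qd = 1575 - 6·257 = 33 and qs = 6·257 - 1425 = 117.
The quantity actually transacted is the short side, demand: 33.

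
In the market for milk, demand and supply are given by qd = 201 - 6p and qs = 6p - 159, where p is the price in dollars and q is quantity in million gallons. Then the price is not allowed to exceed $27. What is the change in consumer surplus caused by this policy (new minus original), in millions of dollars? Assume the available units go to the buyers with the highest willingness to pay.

In a free market, 201 - 6p = 6p - 159 gives the equilibrium p* = 30, q* = 21.
Since 27 < 30, the ceiling is binding.
At p = 27: qd = 201 - 6·27 = 39 and qs = 6·27 - 159 = 3.
Consumer surplus without the control is ½ · (33.5 - 30) · 21 = 36.75.
With the ceiling, 3 units are sold at 27 (assume they go to the highest-value buyers). The demand price at q = 3 is 33, so CS = ½ · [(33.5 - 27) + (33 - 27)] · 3 = 18.75.
Change in consumer surplus = 18.75 - 36.75 = -18.

-18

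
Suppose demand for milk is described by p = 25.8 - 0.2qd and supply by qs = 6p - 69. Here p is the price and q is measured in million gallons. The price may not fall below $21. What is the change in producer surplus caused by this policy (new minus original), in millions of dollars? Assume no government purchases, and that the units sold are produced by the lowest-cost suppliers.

Rearranging demand gives qd = 129 - 5p. Without the control the market clears where 129 - 5p = 6p - 69, i.e. p* = 18 and q* = 39.
The floor of 21 is above the equilibrium price 18, so it binds.
At p = 21: qd = 129 - 5·21 = 24 and qs = 6·21 - 69 = 57.
Producer surplus without the control is ½ · (18 - 11.5) · 39 = 126.75.
With the floor, 24 units are sold at 21. The supply price at q = 24 is 15.5, so PS = ½ · [(21 - 11.5) + (21 - 15.5)] · 24 = 180.
Change in producer surplus = 180 - 126.75 = 53.25.

53.25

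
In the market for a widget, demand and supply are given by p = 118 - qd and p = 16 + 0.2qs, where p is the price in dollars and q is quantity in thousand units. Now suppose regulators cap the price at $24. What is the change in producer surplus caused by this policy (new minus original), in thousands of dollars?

-562.5

Rearranging demand gives qd = 118 - p; rearranging supply gives qs = 5p - 80. Setting quantity demanded equal to quantity supplied, 118 - p = 5p - 80, gives p* = 33 and q* = 85.
The ceiling of 24 is below the equilibrium price 33, so it binds.
At p = 24: qd = 118 - 24 = 94 and qs = 5·24 - 80 = 40.
Producer surplus without the control is ½ · (33 - 16) · 85 = 722.5.
With the ceiling, producers sell 40 units at 24, so PS = ½ · (24 - 16) · 40 = 160.
Change in producer surplus = 160 - 722.5 = -562.5.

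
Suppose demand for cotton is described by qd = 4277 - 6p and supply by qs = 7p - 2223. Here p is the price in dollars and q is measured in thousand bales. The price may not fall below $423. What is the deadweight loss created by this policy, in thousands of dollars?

Without the control the market clears where 4277 - 6p = 7p - 2223, i.e. p* = 500 and q* = 1277.
Since 423 is below p* = 500, the floor does not bind and the free-market outcome prevails.
Since the control does not bind, no trades are prevented and deadweight loss is zero.

0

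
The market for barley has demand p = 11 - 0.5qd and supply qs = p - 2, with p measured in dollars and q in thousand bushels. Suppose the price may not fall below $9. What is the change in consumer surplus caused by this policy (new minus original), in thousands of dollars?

Rearranging demand gives qd = 22 - 2p. In a free market, 22 - 2p = p - 2 gives the equilibrium p* = 8, q* = 6.
Since 9 > 8, the floor is binding.
At p = 9: qd = 22 - 2·9 = 4 and qs = 9 - 2 = 7.
Consumer surplus without the control is ½ · (11 - 8) · 6 = 9.
With the floor, consumers buy 4 units at 9, so CS = ½ · (11 - 9) · 4 = 4.
Change in consumer surplus = 4 - 9 = -5.

-5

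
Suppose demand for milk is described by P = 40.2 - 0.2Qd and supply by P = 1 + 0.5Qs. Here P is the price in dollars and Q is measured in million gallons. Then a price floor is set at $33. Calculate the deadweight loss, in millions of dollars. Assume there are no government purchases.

140

Rearranging demand gives Qd = 201 - 5P; rearranging supply gives Qs = 2P - 2. Equilibrium: 201 - 5P = 2P - 2, so 203 = 7P and P* = 29, Q* = 56.
The floor of 33 is above the equilibrium price 29, so it binds.
At P = 33: Qd = 201 - 5·33 = 36 and Qs = 2·33 - 2 = 64.
Quantity traded falls to 36. At Q = 36 the demand price is (201 - 36)/5 = 33 and the supply price is (2 + 36)/2 = 19.
Deadweight loss = ½ · (33 - 19) · (56 - 36) = ½ · 14 · 20 = 140.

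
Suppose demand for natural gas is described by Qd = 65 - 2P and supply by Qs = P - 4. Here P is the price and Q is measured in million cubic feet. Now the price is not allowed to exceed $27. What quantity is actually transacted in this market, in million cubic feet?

Setting quantity demanded equal to quantity supplied, 65 - 2P = P - 4, gives P* = 23 and Q* = 19.
The ceiling of 27 is above the equilibrium price 23, so it is not binding; the market clears at P* = 23, Q* = 19.

19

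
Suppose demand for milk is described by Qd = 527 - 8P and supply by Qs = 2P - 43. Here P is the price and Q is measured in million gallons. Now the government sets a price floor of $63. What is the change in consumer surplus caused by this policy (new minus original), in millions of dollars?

Without the control the market clears where 527 - 8P = 2P - 43, i.e. P* = 57 and Q* = 71.
Since 63 > 57, the floor is binding.
At P = 63: Qd = 527 - 8·63 = 23 and Qs = 2·63 - 43 = 83.
Consumer surplus without the control is ½ · (65.875 - 57) · 71 = 315.0625.
With the floor, consumers buy 23 units at 63, so CS = ½ · (65.875 - 63) · 23 = 33.0625.
Change in consumer surplus = 33.0625 - 315.0625 = -282.

-282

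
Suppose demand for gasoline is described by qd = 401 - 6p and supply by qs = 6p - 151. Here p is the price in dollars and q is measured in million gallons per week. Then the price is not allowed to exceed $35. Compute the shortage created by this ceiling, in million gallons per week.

Without the control the market clears where 401 - 6p = 6p - 151, i.e. p* = 46 and q* = 125.
The ceiling of 35 is below the equilibrium price 46, so it binds.
At p = 35: qd = 401 - 6·35 = 191 and qs = 6·35 - 151 = 59.
Shortage = qd - qs = 191 - 59 = 132.

132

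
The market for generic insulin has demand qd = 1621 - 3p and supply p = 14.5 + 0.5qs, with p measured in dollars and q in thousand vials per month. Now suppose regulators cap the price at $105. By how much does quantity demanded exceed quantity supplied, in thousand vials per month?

1125

Rearranging supply gives qs = 2p - 29. Without the control the market clears where 1621 - 3p = 2p - 29, i.e. p* = 330 and q* = 631.
Since 105 < 330, the ceiling is binding.
At p = 105: qd = 1621 - 3·105 = 1306 and qs = 2·105 - 29 = 181.
Shortage = qd - qs = 1306 - 181 = 1125.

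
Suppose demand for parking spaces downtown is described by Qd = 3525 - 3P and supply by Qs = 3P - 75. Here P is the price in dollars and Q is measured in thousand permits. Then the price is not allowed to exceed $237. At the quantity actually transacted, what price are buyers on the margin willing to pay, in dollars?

In a free market, 3525 - 3P = 3P - 75 gives the equilibrium P* = 600, Q* = 1725.
Since 237 < 600, the ceiling is binding.
At P = 237: Qd = 3525 - 3·237 = 2814 and Qs = 3·237 - 75 = 636.
Only 636 units reach the market. On the demand curve, the marginal buyer's willingness to pay at Q = 636 is (3525 - 636)/3 = 963.

963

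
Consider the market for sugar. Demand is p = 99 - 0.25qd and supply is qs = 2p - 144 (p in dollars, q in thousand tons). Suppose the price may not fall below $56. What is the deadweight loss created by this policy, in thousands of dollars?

0

Rearranging demand gives qd = 396 - 4p. Equilibrium: 396 - 4p = 2p - 144, so 540 = 6p and p* = 90, q* = 36.
Since 56 is below p* = 90, the floor does not bind and the free-market outcome prevails.
Since the control does not bind, no trades are prevented and deadweight loss is zero.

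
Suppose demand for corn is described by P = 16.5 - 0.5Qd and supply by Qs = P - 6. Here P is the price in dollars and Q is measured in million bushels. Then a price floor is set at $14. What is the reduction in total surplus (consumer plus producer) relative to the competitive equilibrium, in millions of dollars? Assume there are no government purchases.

Rearranging demand gives Qd = 33 - 2P. Setting quantity demanded equal to quantity supplied, 33 - 2P = P - 6, gives P* = 13 and Q* = 7.
The floor of 14 is above the equilibrium price 13, so it binds.
At P = 14: Qd = 33 - 2·14 = 5 and Qs = 14 - 6 = 8.
Quantity traded falls to 5. At Q = 5 the demand price is (33 - 5)/2 = 14 and the supply price is 6 + 5 = 11.
Deadweight loss = ½ · (14 - 11) · (7 - 5) = ½ · 3 · 2 = 3.

3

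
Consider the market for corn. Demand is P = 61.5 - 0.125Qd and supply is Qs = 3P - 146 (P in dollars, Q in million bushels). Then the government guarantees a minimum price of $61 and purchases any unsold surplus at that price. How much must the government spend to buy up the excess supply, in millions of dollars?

Rearranging demand gives Qd = 492 - 8P. Without the control the market clears where 492 - 8P = 3P - 146, i.e. P* = 58 and Q* = 28.
The floor of 61 is above the equilibrium price 58, so it binds.
At P = 61: Qd = 492 - 8·61 = 4 and Qs = 3·61 - 146 = 37.
Surplus = Qs - Qd = 33.
Government expenditure = surplus × support price = 33 × 61 = 2013.

2013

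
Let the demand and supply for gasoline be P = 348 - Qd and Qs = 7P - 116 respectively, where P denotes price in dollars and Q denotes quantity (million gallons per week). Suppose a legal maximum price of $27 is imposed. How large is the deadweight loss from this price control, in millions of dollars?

26908

Rearranging demand gives Qd = 348 - P. In a free market, 348 - P = 7P - 116 gives the equilibrium P* = 58, Q* = 290.
Because the ceiling (27) lies below the market-clearing price, it is binding.
At P = 27: Qd = 348 - 27 = 321 and Qs = 7·27 - 116 = 73.
Quantity traded falls to 73. At Q = 73 the demand price is 348 - 73 = 275 and the supply price is (116 + 73)/7 = 27.
Deadweight loss = ½ · (275 - 27) · (290 - 73) = ½ · 248 · 217 = 26908.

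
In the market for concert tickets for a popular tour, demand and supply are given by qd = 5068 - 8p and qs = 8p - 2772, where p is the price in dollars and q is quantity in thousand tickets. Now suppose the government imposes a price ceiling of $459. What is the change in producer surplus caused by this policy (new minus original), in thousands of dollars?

Without the control the market clears where 5068 - 8p = 8p - 2772, i.e. p* = 490 and q* = 1148.
The ceiling of 459 is below the equilibrium price 490, so it binds.
At p = 459: qd = 5068 - 8·459 = 1396 and qs = 8·459 - 2772 = 900.
Producer surplus without the control is ½ · (490 - 346.5) · 1148 = 82369.
With the ceiling, producers sell 900 units at 459, so PS = ½ · (459 - 346.5) · 900 = 50625.
Change in producer surplus = 50625 - 82369 = -31744.

-31744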